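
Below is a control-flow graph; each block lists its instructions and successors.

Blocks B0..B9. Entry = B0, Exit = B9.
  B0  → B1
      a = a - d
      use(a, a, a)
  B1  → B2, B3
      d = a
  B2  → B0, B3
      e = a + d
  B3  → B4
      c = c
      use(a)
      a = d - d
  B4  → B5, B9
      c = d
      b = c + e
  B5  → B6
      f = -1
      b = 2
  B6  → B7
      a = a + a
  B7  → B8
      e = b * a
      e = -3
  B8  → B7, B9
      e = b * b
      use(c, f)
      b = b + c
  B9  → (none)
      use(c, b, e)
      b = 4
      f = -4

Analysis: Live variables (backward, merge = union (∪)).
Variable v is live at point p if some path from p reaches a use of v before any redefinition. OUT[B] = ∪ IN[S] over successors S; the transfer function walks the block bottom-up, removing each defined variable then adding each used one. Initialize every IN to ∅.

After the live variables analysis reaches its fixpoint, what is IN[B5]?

Fixpoint table:
  B0:   IN={a, c, d, e}   OUT={a, c, e}
  B1:   IN={a, c, e}   OUT={a, c, d, e}
  B2:   IN={a, c, d}   OUT={a, c, d, e}
  B3:   IN={a, c, d, e}   OUT={a, d, e}
  B4:   IN={a, d, e}   OUT={a, b, c, e}
  B5:   IN={a, c}   OUT={a, b, c, f}
  B6:   IN={a, b, c, f}   OUT={a, b, c, f}
  B7:   IN={a, b, c, f}   OUT={a, b, c, f}
  B8:   IN={a, b, c, f}   OUT={a, b, c, e, f}
  B9:   IN={b, c, e}   OUT={}

Merge at B5: OUT[B5] = IN[B6] = {a, b, c, f}
Applying B5's transfer function to that OUT value gives IN[B5] (row B5 above).

Answer: {a, c}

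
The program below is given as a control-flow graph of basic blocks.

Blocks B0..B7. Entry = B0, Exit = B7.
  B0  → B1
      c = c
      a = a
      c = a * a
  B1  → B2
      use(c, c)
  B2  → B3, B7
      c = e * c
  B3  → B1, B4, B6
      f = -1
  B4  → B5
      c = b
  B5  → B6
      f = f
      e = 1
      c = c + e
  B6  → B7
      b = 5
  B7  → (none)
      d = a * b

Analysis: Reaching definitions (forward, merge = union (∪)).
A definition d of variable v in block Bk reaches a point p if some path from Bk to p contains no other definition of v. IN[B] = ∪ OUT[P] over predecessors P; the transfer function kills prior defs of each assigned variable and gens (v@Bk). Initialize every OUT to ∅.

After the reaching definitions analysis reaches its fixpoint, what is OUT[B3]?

Answer: {a@B0, c@B2, f@B3}

Derivation:
Converged values:
  B0:  IN={}  OUT={a@B0, c@B0}
  B1:  IN={a@B0, c@B0, c@B2, f@B3}  OUT={a@B0, c@B0, c@B2, f@B3}
  B2:  IN={a@B0, c@B0, c@B2, f@B3}  OUT={a@B0, c@B2, f@B3}
  B3:  IN={a@B0, c@B2, f@B3}  OUT={a@B0, c@B2, f@B3}
  B4:  IN={a@B0, c@B2, f@B3}  OUT={a@B0, c@B4, f@B3}
  B5:  IN={a@B0, c@B4, f@B3}  OUT={a@B0, c@B5, e@B5, f@B5}
  B6:  IN={a@B0, c@B2, c@B5, e@B5, f@B3, f@B5}  OUT={a@B0, b@B6, c@B2, c@B5, e@B5, f@B3, f@B5}
  B7:  IN={a@B0, b@B6, c@B2, c@B5, e@B5, f@B3, f@B5}  OUT={a@B0, b@B6, c@B2, c@B5, d@B7, e@B5, f@B3, f@B5}

Merge at B3: IN[B3] = OUT[B2] = {a@B0, c@B2, f@B3}
Applying B3's transfer function to that IN value gives OUT[B3] (row B3 above).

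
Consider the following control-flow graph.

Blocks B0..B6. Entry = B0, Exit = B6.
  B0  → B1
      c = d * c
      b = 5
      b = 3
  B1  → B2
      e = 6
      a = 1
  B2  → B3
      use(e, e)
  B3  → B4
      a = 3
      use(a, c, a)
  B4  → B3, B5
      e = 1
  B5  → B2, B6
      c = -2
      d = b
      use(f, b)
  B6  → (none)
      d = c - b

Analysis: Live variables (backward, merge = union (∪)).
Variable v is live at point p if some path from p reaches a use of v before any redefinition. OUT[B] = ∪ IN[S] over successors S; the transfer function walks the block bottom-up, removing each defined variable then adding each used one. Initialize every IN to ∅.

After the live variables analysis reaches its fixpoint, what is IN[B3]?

Per-block solution:
  B0:   IN={c, d, f}   OUT={b, c, f}
  B1:   IN={b, c, f}   OUT={b, c, e, f}
  B2:   IN={b, c, e, f}   OUT={b, c, f}
  B3:   IN={b, c, f}   OUT={b, c, f}
  B4:   IN={b, c, f}   OUT={b, c, e, f}
  B5:   IN={b, e, f}   OUT={b, c, e, f}
  B6:   IN={b, c}   OUT={}

Merge at B3: OUT[B3] = IN[B4] = {b, c, f}
Applying B3's transfer function to that OUT value gives IN[B3] (row B3 above).

Answer: {b, c, f}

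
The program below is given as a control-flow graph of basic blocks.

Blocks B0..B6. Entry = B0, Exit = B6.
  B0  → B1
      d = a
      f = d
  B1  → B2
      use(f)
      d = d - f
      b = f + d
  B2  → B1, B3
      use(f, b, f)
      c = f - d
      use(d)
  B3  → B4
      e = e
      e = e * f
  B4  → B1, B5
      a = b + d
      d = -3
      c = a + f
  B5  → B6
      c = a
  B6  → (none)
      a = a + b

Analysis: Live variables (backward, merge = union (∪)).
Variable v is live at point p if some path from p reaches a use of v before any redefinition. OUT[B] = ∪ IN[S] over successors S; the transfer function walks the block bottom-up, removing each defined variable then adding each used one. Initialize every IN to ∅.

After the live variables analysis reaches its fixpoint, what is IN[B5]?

Answer: {a, b}

Working:
Per-block solution:
  B0:   IN={a, e}   OUT={d, e, f}
  B1:   IN={d, e, f}   OUT={b, d, e, f}
  B2:   IN={b, d, e, f}   OUT={b, d, e, f}
  B3:   IN={b, d, e, f}   OUT={b, d, e, f}
  B4:   IN={b, d, e, f}   OUT={a, b, d, e, f}
  B5:   IN={a, b}   OUT={a, b}
  B6:   IN={a, b}   OUT={}

Merge at B5: OUT[B5] = IN[B6] = {a, b}
Applying B5's transfer function to that OUT value gives IN[B5] (row B5 above).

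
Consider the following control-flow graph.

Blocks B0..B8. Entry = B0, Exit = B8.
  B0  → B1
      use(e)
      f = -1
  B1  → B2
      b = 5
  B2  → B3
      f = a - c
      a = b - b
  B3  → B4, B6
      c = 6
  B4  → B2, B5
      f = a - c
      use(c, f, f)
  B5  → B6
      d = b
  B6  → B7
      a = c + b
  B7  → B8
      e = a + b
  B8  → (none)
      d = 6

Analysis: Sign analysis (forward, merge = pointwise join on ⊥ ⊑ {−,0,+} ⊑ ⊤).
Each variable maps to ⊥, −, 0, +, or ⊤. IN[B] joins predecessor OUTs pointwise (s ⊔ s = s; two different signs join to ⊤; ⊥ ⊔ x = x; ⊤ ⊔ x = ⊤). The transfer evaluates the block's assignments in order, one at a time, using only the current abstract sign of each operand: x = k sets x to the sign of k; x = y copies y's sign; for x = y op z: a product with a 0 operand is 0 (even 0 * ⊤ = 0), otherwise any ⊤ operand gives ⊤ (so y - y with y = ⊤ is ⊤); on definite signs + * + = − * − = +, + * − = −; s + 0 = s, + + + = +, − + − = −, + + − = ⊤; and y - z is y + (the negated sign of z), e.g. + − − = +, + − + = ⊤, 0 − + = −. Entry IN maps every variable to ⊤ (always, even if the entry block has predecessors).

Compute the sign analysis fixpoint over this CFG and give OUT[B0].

Answer: {a: ⊤, b: ⊤, c: ⊤, d: ⊤, e: ⊤, f: -}

Derivation:
Converged values:
  B0:  IN=(all ⊤)  OUT={f:-; rest ⊤}
  B1:  IN={f:-; rest ⊤}  OUT={b:+, f:-; rest ⊤}
  B2:  IN={b:+; rest ⊤}  OUT={b:+; rest ⊤}
  B3:  IN={b:+; rest ⊤}  OUT={b:+, c:+; rest ⊤}
  B4:  IN={b:+, c:+; rest ⊤}  OUT={b:+, c:+; rest ⊤}
  B5:  IN={b:+, c:+; rest ⊤}  OUT={b:+, c:+, d:+; rest ⊤}
  B6:  IN={b:+, c:+; rest ⊤}  OUT={a:+, b:+, c:+; rest ⊤}
  B7:  IN={a:+, b:+, c:+; rest ⊤}  OUT={a:+, b:+, c:+, e:+; rest ⊤}
  B8:  IN={a:+, b:+, c:+, e:+; rest ⊤}  OUT={a:+, b:+, c:+, d:+, e:+; rest ⊤}

B0 is the boundary node: IN[B0] = {a: ⊤, b: ⊤, c: ⊤, d: ⊤, e: ⊤, f: ⊤}
Applying B0's transfer function to that IN value gives OUT[B0] (row B0 above).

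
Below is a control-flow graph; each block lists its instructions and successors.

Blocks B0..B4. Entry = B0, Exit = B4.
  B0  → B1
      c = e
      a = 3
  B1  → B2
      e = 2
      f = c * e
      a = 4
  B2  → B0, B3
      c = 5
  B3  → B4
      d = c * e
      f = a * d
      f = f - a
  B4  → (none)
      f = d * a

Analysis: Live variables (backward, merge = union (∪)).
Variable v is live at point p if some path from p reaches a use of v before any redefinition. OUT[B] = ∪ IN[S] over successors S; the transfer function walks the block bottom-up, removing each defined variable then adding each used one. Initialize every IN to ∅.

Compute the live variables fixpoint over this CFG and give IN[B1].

Converged values:
  B0:   IN={e}   OUT={c}
  B1:   IN={c}   OUT={a, e}
  B2:   IN={a, e}   OUT={a, c, e}
  B3:   IN={a, c, e}   OUT={a, d}
  B4:   IN={a, d}   OUT={}

Merge at B1: OUT[B1] = IN[B2] = {a, e}
Applying B1's transfer function to that OUT value gives IN[B1] (row B1 above).

Answer: {c}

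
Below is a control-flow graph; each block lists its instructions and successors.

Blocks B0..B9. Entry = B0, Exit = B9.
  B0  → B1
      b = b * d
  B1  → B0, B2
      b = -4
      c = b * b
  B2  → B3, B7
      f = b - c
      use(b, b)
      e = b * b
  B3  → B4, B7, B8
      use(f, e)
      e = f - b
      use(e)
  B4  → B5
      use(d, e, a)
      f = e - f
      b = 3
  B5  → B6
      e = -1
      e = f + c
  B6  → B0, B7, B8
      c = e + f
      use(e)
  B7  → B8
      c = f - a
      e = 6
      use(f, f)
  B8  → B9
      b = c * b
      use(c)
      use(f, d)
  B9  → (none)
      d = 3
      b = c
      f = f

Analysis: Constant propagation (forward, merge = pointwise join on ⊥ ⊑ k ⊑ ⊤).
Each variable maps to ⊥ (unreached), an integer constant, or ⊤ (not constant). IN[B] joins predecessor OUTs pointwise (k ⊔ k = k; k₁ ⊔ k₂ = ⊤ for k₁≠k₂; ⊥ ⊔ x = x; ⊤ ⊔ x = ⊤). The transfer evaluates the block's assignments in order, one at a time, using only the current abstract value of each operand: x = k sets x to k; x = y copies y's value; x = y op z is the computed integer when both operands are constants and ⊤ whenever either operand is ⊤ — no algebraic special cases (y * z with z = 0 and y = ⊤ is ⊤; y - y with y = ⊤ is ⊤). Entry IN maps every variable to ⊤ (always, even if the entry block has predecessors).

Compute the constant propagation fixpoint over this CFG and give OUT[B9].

Answer: {a: ⊤, b: ⊤, c: ⊤, d: 3, e: ⊤, f: ⊤}

Derivation:
Fixpoint table:
  B0:   IN=(all ⊤)   OUT=(all ⊤)
  B1:   IN=(all ⊤)   OUT={b:-4, c:16; rest ⊤}
  B2:   IN={b:-4, c:16; rest ⊤}   OUT={b:-4, c:16, e:16, f:-20; rest ⊤}
  B3:   IN={b:-4, c:16, e:16, f:-20; rest ⊤}   OUT={b:-4, c:16, e:-16, f:-20; rest ⊤}
  B4:   IN={b:-4, c:16, e:-16, f:-20; rest ⊤}   OUT={b:3, c:16, e:-16, f:4; rest ⊤}
  B5:   IN={b:3, c:16, e:-16, f:4; rest ⊤}   OUT={b:3, c:16, e:20, f:4; rest ⊤}
  B6:   IN={b:3, c:16, e:20, f:4; rest ⊤}   OUT={b:3, c:24, e:20, f:4; rest ⊤}
  B7:   IN=(all ⊤)   OUT={e:6; rest ⊤}
  B8:   IN=(all ⊤)   OUT=(all ⊤)
  B9:   IN=(all ⊤)   OUT={d:3; rest ⊤}

Merge at B9: IN[B9] = OUT[B8] = {a: ⊤, b: ⊤, c: ⊤, d: ⊤, e: ⊤, f: ⊤}
Applying B9's transfer function to that IN value gives OUT[B9] (row B9 above).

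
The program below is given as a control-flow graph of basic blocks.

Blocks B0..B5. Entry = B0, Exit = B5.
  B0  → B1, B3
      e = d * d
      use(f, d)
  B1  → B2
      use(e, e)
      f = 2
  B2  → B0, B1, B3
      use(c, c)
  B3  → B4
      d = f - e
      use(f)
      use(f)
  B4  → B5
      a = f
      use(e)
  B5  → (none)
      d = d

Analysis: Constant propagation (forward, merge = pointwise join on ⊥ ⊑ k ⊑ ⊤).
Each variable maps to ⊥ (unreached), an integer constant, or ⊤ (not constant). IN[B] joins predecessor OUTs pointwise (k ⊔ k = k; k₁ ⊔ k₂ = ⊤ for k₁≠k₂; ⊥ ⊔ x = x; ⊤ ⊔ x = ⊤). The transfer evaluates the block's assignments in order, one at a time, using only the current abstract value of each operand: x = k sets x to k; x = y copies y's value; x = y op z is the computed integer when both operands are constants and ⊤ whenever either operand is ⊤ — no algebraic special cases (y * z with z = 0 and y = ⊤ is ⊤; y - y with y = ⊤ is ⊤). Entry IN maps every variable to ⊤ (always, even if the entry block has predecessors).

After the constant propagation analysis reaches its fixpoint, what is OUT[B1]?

Fixpoint table:
  B0: | IN=(all ⊤) | OUT=(all ⊤)
  B1: | IN=(all ⊤) | OUT={f:2; rest ⊤}
  B2: | IN={f:2; rest ⊤} | OUT={f:2; rest ⊤}
  B3: | IN=(all ⊤) | OUT=(all ⊤)
  B4: | IN=(all ⊤) | OUT=(all ⊤)
  B5: | IN=(all ⊤) | OUT=(all ⊤)

Merge at B1: IN[B1] = OUT[B0] ⊔ OUT[B2] = {a: ⊤, b: ⊤, c: ⊤, d: ⊤, e: ⊤, f: ⊤}
Applying B1's transfer function to that IN value gives OUT[B1] (row B1 above).

Answer: {a: ⊤, b: ⊤, c: ⊤, d: ⊤, e: ⊤, f: 2}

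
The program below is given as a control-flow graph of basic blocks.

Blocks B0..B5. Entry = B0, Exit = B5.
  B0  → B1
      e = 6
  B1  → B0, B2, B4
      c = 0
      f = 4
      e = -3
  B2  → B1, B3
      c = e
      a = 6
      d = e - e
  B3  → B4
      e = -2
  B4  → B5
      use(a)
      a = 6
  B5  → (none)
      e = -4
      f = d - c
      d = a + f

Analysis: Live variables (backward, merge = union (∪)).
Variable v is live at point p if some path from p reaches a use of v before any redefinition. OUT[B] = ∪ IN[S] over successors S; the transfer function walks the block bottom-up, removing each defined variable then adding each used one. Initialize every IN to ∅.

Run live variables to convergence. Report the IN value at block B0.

Per-block solution:
  B0: | IN={a, d} | OUT={a, d}
  B1: | IN={a, d} | OUT={a, c, d, e}
  B2: | IN={e} | OUT={a, c, d}
  B3: | IN={a, c, d} | OUT={a, c, d}
  B4: | IN={a, c, d} | OUT={a, c, d}
  B5: | IN={a, c, d} | OUT={}

Merge at B0: OUT[B0] = IN[B1] = {a, d}
Applying B0's transfer function to that OUT value gives IN[B0] (row B0 above).

Answer: {a, d}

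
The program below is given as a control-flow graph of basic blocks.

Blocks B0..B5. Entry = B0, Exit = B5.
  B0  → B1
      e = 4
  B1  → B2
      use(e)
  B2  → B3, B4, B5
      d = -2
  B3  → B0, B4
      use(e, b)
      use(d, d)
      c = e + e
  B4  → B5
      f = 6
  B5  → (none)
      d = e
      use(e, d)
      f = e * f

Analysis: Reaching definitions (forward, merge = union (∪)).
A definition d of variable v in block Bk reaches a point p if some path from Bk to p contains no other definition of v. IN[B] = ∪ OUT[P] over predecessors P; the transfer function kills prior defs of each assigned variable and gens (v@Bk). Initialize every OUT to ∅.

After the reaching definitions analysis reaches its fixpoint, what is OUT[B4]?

Answer: {c@B3, d@B2, e@B0, f@B4}

Derivation:
Per-block solution:
  B0:   IN={c@B3, d@B2, e@B0}   OUT={c@B3, d@B2, e@B0}
  B1:   IN={c@B3, d@B2, e@B0}   OUT={c@B3, d@B2, e@B0}
  B2:   IN={c@B3, d@B2, e@B0}   OUT={c@B3, d@B2, e@B0}
  B3:   IN={c@B3, d@B2, e@B0}   OUT={c@B3, d@B2, e@B0}
  B4:   IN={c@B3, d@B2, e@B0}   OUT={c@B3, d@B2, e@B0, f@B4}
  B5:   IN={c@B3, d@B2, e@B0, f@B4}   OUT={c@B3, d@B5, e@B0, f@B5}

Merge at B4: IN[B4] = OUT[B2] ⊔ OUT[B3] = {c@B3, d@B2, e@B0}
Applying B4's transfer function to that IN value gives OUT[B4] (row B4 above).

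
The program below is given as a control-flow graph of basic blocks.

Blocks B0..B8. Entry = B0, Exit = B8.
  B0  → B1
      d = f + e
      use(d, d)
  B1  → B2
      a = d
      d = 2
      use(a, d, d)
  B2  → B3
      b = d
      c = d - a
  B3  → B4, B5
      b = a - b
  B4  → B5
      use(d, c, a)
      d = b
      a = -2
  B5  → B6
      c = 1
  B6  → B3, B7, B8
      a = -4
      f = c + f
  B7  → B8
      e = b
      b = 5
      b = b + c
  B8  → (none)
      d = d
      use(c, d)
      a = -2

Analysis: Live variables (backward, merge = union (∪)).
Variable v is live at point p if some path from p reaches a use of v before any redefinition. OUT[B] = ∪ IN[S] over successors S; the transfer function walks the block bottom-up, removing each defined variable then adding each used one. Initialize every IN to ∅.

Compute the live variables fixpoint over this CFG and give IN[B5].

Fixpoint table:
  B0: | IN={e, f} | OUT={d, f}
  B1: | IN={d, f} | OUT={a, d, f}
  B2: | IN={a, d, f} | OUT={a, b, c, d, f}
  B3: | IN={a, b, c, d, f} | OUT={a, b, c, d, f}
  B4: | IN={a, b, c, d, f} | OUT={b, d, f}
  B5: | IN={b, d, f} | OUT={b, c, d, f}
  B6: | IN={b, c, d, f} | OUT={a, b, c, d, f}
  B7: | IN={b, c, d} | OUT={c, d}
  B8: | IN={c, d} | OUT={}

Merge at B5: OUT[B5] = IN[B6] = {b, c, d, f}
Applying B5's transfer function to that OUT value gives IN[B5] (row B5 above).

Answer: {b, d, f}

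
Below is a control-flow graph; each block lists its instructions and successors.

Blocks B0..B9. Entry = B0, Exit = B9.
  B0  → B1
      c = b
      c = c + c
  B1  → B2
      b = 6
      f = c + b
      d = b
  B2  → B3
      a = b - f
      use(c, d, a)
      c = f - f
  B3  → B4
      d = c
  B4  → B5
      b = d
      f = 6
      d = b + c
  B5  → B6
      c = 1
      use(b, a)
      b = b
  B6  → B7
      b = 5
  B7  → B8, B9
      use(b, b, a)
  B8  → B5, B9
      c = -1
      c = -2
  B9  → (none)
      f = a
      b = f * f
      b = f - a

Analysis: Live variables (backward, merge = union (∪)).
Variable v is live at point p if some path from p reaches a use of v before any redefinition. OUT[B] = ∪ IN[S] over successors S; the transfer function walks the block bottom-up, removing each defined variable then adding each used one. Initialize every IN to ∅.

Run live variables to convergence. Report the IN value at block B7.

Converged values:
  B0:  IN={b}  OUT={c}
  B1:  IN={c}  OUT={b, c, d, f}
  B2:  IN={b, c, d, f}  OUT={a, c}
  B3:  IN={a, c}  OUT={a, c, d}
  B4:  IN={a, c, d}  OUT={a, b}
  B5:  IN={a, b}  OUT={a}
  B6:  IN={a}  OUT={a, b}
  B7:  IN={a, b}  OUT={a, b}
  B8:  IN={a, b}  OUT={a, b}
  B9:  IN={a}  OUT={}

Merge at B7: OUT[B7] = IN[B8] ⊔ IN[B9] = {a, b}
Applying B7's transfer function to that OUT value gives IN[B7] (row B7 above).

Answer: {a, b}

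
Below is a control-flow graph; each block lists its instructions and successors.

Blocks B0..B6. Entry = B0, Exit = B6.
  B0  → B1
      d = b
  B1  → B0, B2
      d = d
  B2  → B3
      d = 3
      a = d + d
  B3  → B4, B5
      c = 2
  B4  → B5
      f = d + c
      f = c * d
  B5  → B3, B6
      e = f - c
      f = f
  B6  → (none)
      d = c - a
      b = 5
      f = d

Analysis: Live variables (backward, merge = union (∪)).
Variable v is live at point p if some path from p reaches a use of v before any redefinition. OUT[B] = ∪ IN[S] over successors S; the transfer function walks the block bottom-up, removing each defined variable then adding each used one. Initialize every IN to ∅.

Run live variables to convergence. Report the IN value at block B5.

Fixpoint table:
  B0: | IN={b, f} | OUT={b, d, f}
  B1: | IN={b, d, f} | OUT={b, f}
  B2: | IN={f} | OUT={a, d, f}
  B3: | IN={a, d, f} | OUT={a, c, d, f}
  B4: | IN={a, c, d} | OUT={a, c, d, f}
  B5: | IN={a, c, d, f} | OUT={a, c, d, f}
  B6: | IN={a, c} | OUT={}

Merge at B5: OUT[B5] = IN[B3] ⊔ IN[B6] = {a, c, d, f}
Applying B5's transfer function to that OUT value gives IN[B5] (row B5 above).

Answer: {a, c, d, f}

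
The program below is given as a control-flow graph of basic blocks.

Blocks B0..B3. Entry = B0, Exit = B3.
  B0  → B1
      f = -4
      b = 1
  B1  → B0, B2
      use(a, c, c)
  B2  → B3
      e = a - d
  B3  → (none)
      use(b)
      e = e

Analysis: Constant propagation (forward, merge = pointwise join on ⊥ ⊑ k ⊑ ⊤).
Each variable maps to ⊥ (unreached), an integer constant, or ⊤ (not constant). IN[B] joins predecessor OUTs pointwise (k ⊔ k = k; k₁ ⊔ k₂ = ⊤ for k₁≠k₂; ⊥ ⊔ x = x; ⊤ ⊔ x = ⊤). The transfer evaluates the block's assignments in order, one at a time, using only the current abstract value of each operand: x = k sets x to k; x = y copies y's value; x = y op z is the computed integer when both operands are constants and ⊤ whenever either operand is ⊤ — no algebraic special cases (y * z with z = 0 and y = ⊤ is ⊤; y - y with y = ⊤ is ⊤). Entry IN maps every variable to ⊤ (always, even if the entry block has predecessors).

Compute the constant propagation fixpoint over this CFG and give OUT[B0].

Per-block solution:
  B0: | IN=(all ⊤) | OUT={b:1, f:-4; rest ⊤}
  B1: | IN={b:1, f:-4; rest ⊤} | OUT={b:1, f:-4; rest ⊤}
  B2: | IN={b:1, f:-4; rest ⊤} | OUT={b:1, f:-4; rest ⊤}
  B3: | IN={b:1, f:-4; rest ⊤} | OUT={b:1, f:-4; rest ⊤}

Merge at B0 (entry node, so the boundary value (all ⊤) is joined with the incoming edge(s)): IN[B0] = (all ⊤) ⊔ OUT[B1] = {a: ⊤, b: ⊤, c: ⊤, d: ⊤, e: ⊤, f: ⊤}
Applying B0's transfer function to that IN value gives OUT[B0] (row B0 above).

Answer: {a: ⊤, b: 1, c: ⊤, d: ⊤, e: ⊤, f: -4}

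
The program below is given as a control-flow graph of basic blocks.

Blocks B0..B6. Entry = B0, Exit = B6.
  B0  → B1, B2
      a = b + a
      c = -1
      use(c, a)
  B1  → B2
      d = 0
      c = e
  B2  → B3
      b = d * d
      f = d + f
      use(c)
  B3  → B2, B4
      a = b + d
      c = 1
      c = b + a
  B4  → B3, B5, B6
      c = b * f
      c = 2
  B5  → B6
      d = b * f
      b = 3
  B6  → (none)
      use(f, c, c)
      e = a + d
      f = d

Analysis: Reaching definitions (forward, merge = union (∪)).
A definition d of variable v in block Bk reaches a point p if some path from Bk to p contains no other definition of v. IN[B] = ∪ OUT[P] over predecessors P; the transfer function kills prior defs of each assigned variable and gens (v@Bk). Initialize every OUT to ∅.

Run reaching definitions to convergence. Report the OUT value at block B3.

Fixpoint table:
  B0: | IN={} | OUT={a@B0, c@B0}
  B1: | IN={a@B0, c@B0} | OUT={a@B0, c@B1, d@B1}
  B2: | IN={a@B0, a@B3, b@B2, c@B0, c@B1, c@B3, d@B1, f@B2} | OUT={a@B0, a@B3, b@B2, c@B0, c@B1, c@B3, d@B1, f@B2}
  B3: | IN={a@B0, a@B3, b@B2, c@B0, c@B1, c@B3, c@B4, d@B1, f@B2} | OUT={a@B3, b@B2, c@B3, d@B1, f@B2}
  B4: | IN={a@B3, b@B2, c@B3, d@B1, f@B2} | OUT={a@B3, b@B2, c@B4, d@B1, f@B2}
  B5: | IN={a@B3, b@B2, c@B4, d@B1, f@B2} | OUT={a@B3, b@B5, c@B4, d@B5, f@B2}
  B6: | IN={a@B3, b@B2, b@B5, c@B4, d@B1, d@B5, f@B2} | OUT={a@B3, b@B2, b@B5, c@B4, d@B1, d@B5, e@B6, f@B6}

Merge at B3: IN[B3] = OUT[B2] ⊔ OUT[B4] = {a@B0, a@B3, b@B2, c@B0, c@B1, c@B3, c@B4, d@B1, f@B2}
Applying B3's transfer function to that IN value gives OUT[B3] (row B3 above).

Answer: {a@B3, b@B2, c@B3, d@B1, f@B2}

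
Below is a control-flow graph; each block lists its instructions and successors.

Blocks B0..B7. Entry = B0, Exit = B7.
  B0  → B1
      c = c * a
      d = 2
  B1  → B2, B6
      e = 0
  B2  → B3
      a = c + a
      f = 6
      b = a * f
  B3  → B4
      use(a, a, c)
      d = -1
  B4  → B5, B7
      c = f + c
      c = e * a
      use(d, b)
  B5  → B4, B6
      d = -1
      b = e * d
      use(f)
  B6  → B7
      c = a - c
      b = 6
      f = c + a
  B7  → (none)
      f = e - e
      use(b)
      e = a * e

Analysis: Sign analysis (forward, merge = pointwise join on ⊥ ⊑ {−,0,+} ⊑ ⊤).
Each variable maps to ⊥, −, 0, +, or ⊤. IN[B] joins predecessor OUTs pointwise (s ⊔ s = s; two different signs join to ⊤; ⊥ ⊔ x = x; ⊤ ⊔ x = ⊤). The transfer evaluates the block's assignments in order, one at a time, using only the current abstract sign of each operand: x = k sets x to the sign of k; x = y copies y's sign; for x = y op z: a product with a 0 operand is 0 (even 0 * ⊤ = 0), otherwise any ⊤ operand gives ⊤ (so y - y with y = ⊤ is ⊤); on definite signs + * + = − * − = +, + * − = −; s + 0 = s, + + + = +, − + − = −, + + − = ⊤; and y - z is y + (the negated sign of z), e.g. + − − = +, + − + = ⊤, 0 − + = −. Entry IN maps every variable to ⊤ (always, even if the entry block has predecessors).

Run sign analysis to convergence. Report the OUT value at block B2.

Answer: {a: ⊤, b: ⊤, c: ⊤, d: +, e: 0, f: +}

Derivation:
Fixpoint table:
  B0:   IN=(all ⊤)   OUT={d:+; rest ⊤}
  B1:   IN={d:+; rest ⊤}   OUT={d:+, e:0; rest ⊤}
  B2:   IN={d:+, e:0; rest ⊤}   OUT={d:+, e:0, f:+; rest ⊤}
  B3:   IN={d:+, e:0, f:+; rest ⊤}   OUT={d:-, e:0, f:+; rest ⊤}
  B4:   IN={d:-, e:0, f:+; rest ⊤}   OUT={c:0, d:-, e:0, f:+; rest ⊤}
  B5:   IN={c:0, d:-, e:0, f:+; rest ⊤}   OUT={b:0, c:0, d:-, e:0, f:+; rest ⊤}
  B6:   IN={e:0; rest ⊤}   OUT={b:+, e:0; rest ⊤}
  B7:   IN={e:0; rest ⊤}   OUT={e:0, f:0; rest ⊤}

Merge at B2: IN[B2] = OUT[B1] = {a: ⊤, b: ⊤, c: ⊤, d: +, e: 0, f: ⊤}
Applying B2's transfer function to that IN value gives OUT[B2] (row B2 above).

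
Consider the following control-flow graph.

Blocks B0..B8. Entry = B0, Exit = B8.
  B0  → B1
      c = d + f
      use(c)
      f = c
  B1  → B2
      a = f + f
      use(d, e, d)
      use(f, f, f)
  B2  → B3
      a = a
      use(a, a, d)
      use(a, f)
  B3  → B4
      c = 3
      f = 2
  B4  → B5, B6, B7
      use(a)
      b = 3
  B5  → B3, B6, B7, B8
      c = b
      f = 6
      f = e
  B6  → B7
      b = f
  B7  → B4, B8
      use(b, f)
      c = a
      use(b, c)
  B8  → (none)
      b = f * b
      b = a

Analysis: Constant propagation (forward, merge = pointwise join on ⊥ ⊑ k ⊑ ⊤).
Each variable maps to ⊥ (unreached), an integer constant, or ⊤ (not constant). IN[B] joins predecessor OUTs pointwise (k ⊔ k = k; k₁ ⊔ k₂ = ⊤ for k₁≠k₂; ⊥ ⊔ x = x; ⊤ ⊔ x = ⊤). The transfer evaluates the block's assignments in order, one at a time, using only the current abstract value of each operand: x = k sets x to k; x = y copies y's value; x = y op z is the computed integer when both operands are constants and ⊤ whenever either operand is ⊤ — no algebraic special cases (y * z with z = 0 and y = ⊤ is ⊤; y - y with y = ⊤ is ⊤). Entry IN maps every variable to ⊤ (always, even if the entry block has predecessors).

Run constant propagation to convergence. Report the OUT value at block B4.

Converged values:
  B0:   IN=(all ⊤)   OUT=(all ⊤)
  B1:   IN=(all ⊤)   OUT=(all ⊤)
  B2:   IN=(all ⊤)   OUT=(all ⊤)
  B3:   IN=(all ⊤)   OUT={c:3, f:2; rest ⊤}
  B4:   IN=(all ⊤)   OUT={b:3; rest ⊤}
  B5:   IN={b:3; rest ⊤}   OUT={b:3, c:3; rest ⊤}
  B6:   IN={b:3; rest ⊤}   OUT=(all ⊤)
  B7:   IN=(all ⊤)   OUT=(all ⊤)
  B8:   IN=(all ⊤)   OUT=(all ⊤)

Merge at B4: IN[B4] = OUT[B3] ⊔ OUT[B7] = {a: ⊤, b: ⊤, c: ⊤, d: ⊤, e: ⊤, f: ⊤}
Applying B4's transfer function to that IN value gives OUT[B4] (row B4 above).

Answer: {a: ⊤, b: 3, c: ⊤, d: ⊤, e: ⊤, f: ⊤}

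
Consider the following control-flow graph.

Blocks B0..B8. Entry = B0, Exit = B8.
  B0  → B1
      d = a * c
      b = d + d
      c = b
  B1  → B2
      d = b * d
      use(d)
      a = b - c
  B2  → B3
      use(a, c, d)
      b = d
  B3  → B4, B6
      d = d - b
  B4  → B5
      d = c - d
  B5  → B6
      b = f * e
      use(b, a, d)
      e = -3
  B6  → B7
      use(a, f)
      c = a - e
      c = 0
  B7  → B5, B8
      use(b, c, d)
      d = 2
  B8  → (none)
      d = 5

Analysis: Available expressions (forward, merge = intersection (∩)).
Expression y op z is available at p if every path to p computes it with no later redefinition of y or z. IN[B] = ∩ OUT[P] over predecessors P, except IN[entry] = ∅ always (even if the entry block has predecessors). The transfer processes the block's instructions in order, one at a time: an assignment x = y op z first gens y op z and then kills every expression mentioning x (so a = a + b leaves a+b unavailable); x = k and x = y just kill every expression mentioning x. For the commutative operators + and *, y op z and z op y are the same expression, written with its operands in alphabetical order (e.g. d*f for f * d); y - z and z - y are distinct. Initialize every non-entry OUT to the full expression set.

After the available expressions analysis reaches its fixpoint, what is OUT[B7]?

Fixpoint table:
  B0:   IN={}   OUT={d+d}
  B1:   IN={d+d}   OUT={b-c}
  B2:   IN={b-c}   OUT={}
  B3:   IN={}   OUT={}
  B4:   IN={}   OUT={}
  B5:   IN={}   OUT={}
  B6:   IN={}   OUT={a-e}
  B7:   IN={a-e}   OUT={a-e}
  B8:   IN={a-e}   OUT={a-e}

Merge at B7: IN[B7] = OUT[B6] = {a-e}
Applying B7's transfer function to that IN value gives OUT[B7] (row B7 above).

Answer: {a-e}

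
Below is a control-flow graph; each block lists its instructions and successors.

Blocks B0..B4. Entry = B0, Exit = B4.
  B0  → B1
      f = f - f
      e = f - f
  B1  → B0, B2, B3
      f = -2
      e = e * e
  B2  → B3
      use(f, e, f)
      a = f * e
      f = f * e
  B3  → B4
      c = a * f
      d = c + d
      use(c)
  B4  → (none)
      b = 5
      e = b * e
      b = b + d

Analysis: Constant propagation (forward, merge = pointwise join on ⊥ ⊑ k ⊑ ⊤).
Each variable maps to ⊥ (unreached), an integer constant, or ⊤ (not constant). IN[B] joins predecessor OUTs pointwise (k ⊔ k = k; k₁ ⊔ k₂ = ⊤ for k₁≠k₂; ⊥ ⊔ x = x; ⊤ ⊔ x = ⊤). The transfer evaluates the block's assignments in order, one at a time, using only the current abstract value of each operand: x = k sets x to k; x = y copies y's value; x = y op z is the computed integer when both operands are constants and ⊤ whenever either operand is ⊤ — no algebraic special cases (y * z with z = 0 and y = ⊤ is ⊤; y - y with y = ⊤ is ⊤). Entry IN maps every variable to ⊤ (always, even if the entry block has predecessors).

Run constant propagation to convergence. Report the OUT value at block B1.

Answer: {a: ⊤, b: ⊤, c: ⊤, d: ⊤, e: ⊤, f: -2}

Derivation:
Converged values:
  B0: | IN=(all ⊤) | OUT=(all ⊤)
  B1: | IN=(all ⊤) | OUT={f:-2; rest ⊤}
  B2: | IN={f:-2; rest ⊤} | OUT=(all ⊤)
  B3: | IN=(all ⊤) | OUT=(all ⊤)
  B4: | IN=(all ⊤) | OUT=(all ⊤)

Merge at B1: IN[B1] = OUT[B0] = {a: ⊤, b: ⊤, c: ⊤, d: ⊤, e: ⊤, f: ⊤}
Applying B1's transfer function to that IN value gives OUT[B1] (row B1 above).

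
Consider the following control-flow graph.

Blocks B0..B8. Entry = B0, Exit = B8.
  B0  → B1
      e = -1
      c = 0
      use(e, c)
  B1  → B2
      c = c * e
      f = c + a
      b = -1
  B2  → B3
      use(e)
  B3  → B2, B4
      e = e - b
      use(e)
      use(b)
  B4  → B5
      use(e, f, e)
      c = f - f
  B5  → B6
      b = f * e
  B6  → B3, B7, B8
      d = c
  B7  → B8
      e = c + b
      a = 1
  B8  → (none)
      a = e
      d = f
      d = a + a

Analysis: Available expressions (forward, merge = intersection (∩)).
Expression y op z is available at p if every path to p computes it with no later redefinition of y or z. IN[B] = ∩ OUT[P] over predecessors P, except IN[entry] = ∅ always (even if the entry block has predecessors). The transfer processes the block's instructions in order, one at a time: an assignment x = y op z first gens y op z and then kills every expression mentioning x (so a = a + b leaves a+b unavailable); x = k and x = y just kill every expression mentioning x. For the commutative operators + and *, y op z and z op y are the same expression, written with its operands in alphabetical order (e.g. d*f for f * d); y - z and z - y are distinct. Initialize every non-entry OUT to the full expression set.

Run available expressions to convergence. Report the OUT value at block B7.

Answer: {b+c, f-f}

Trace:
Converged values:
  B0: | IN={} | OUT={}
  B1: | IN={} | OUT={a+c}
  B2: | IN={} | OUT={}
  B3: | IN={} | OUT={}
  B4: | IN={} | OUT={f-f}
  B5: | IN={f-f} | OUT={e*f, f-f}
  B6: | IN={e*f, f-f} | OUT={e*f, f-f}
  B7: | IN={e*f, f-f} | OUT={b+c, f-f}
  B8: | IN={f-f} | OUT={a+a, f-f}

Merge at B7: IN[B7] = OUT[B6] = {e*f, f-f}
Applying B7's transfer function to that IN value gives OUT[B7] (row B7 above).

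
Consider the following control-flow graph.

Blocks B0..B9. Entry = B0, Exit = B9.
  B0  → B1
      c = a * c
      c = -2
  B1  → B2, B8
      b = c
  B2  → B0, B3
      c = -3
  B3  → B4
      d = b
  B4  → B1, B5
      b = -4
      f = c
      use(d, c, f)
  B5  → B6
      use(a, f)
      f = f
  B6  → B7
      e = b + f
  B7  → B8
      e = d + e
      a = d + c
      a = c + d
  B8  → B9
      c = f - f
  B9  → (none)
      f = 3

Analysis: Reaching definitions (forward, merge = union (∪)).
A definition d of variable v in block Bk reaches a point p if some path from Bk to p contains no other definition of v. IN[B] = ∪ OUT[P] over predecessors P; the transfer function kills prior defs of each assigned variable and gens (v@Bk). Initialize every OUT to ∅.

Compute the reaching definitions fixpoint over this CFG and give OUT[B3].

Answer: {b@B1, c@B2, d@B3, f@B4}

Derivation:
Per-block solution:
  B0: | IN={b@B1, c@B2, d@B3, f@B4} | OUT={b@B1, c@B0, d@B3, f@B4}
  B1: | IN={b@B1, b@B4, c@B0, c@B2, d@B3, f@B4} | OUT={b@B1, c@B0, c@B2, d@B3, f@B4}
  B2: | IN={b@B1, c@B0, c@B2, d@B3, f@B4} | OUT={b@B1, c@B2, d@B3, f@B4}
  B3: | IN={b@B1, c@B2, d@B3, f@B4} | OUT={b@B1, c@B2, d@B3, f@B4}
  B4: | IN={b@B1, c@B2, d@B3, f@B4} | OUT={b@B4, c@B2, d@B3, f@B4}
  B5: | IN={b@B4, c@B2, d@B3, f@B4} | OUT={b@B4, c@B2, d@B3, f@B5}
  B6: | IN={b@B4, c@B2, d@B3, f@B5} | OUT={b@B4, c@B2, d@B3, e@B6, f@B5}
  B7: | IN={b@B4, c@B2, d@B3, e@B6, f@B5} | OUT={a@B7, b@B4, c@B2, d@B3, e@B7, f@B5}
  B8: | IN={a@B7, b@B1, b@B4, c@B0, c@B2, d@B3, e@B7, f@B4, f@B5} | OUT={a@B7, b@B1, b@B4, c@B8, d@B3, e@B7, f@B4, f@B5}
  B9: | IN={a@B7, b@B1, b@B4, c@B8, d@B3, e@B7, f@B4, f@B5} | OUT={a@B7, b@B1, b@B4, c@B8, d@B3, e@B7, f@B9}

Merge at B3: IN[B3] = OUT[B2] = {b@B1, c@B2, d@B3, f@B4}
Applying B3's transfer function to that IN value gives OUT[B3] (row B3 above).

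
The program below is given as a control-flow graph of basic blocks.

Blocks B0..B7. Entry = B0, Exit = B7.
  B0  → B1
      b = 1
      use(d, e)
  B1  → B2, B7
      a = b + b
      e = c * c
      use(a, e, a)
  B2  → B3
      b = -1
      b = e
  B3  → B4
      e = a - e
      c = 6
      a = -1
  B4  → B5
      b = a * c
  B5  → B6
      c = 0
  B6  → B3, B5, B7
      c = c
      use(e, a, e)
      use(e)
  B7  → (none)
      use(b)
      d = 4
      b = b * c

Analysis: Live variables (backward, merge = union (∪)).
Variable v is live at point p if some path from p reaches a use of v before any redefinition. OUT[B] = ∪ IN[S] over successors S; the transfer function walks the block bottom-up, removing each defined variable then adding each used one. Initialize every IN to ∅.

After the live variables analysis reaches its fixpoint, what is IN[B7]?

Answer: {b, c}

Derivation:
Fixpoint table:
  B0:  IN={c, d, e}  OUT={b, c}
  B1:  IN={b, c}  OUT={a, b, c, e}
  B2:  IN={a, e}  OUT={a, e}
  B3:  IN={a, e}  OUT={a, c, e}
  B4:  IN={a, c, e}  OUT={a, b, e}
  B5:  IN={a, b, e}  OUT={a, b, c, e}
  B6:  IN={a, b, c, e}  OUT={a, b, c, e}
  B7:  IN={b, c}  OUT={}

B7 is the boundary node: OUT[B7] = {}
Applying B7's transfer function to that OUT value gives IN[B7] (row B7 above).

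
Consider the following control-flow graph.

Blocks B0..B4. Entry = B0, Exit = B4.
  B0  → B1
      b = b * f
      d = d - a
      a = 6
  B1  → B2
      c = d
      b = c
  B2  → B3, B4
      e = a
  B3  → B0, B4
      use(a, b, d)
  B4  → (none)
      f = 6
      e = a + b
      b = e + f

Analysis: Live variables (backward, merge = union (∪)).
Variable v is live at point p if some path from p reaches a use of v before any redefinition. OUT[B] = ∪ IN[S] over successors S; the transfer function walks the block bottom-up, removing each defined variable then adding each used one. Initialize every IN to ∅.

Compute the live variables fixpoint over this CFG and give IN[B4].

Answer: {a, b}

Trace:
Per-block solution:
  B0:  IN={a, b, d, f}  OUT={a, d, f}
  B1:  IN={a, d, f}  OUT={a, b, d, f}
  B2:  IN={a, b, d, f}  OUT={a, b, d, f}
  B3:  IN={a, b, d, f}  OUT={a, b, d, f}
  B4:  IN={a, b}  OUT={}

B4 is the boundary node: OUT[B4] = {}
Applying B4's transfer function to that OUT value gives IN[B4] (row B4 above).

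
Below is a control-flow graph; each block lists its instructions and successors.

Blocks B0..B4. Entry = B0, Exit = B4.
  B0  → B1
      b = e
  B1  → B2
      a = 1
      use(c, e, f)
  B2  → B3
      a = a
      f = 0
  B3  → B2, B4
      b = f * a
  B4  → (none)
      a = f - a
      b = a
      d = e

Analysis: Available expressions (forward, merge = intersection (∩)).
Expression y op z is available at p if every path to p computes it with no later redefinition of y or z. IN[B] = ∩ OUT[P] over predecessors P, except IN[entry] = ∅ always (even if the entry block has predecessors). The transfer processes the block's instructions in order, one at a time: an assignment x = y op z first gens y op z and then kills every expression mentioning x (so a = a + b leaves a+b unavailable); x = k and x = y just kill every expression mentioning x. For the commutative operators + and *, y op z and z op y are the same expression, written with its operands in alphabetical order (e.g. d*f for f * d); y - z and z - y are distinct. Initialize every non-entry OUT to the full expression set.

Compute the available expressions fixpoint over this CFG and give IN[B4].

Answer: {a*f}

Derivation:
Converged values:
  B0:   IN={}   OUT={}
  B1:   IN={}   OUT={}
  B2:   IN={}   OUT={}
  B3:   IN={}   OUT={a*f}
  B4:   IN={a*f}   OUT={}

Merge at B4: IN[B4] = OUT[B3] = {a*f}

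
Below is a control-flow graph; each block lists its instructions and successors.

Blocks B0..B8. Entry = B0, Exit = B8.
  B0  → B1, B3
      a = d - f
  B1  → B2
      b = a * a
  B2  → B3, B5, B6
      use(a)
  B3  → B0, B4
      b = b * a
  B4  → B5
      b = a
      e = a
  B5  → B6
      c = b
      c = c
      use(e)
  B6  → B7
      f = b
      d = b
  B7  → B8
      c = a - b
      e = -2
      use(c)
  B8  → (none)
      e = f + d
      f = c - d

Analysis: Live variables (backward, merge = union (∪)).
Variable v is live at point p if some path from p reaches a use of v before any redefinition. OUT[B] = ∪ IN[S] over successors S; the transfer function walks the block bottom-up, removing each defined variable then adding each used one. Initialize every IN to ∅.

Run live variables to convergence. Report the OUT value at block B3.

Answer: {a, b, d, e, f}

Derivation:
Fixpoint table:
  B0: | IN={b, d, e, f} | OUT={a, b, d, e, f}
  B1: | IN={a, d, e, f} | OUT={a, b, d, e, f}
  B2: | IN={a, b, d, e, f} | OUT={a, b, d, e, f}
  B3: | IN={a, b, d, e, f} | OUT={a, b, d, e, f}
  B4: | IN={a} | OUT={a, b, e}
  B5: | IN={a, b, e} | OUT={a, b}
  B6: | IN={a, b} | OUT={a, b, d, f}
  B7: | IN={a, b, d, f} | OUT={c, d, f}
  B8: | IN={c, d, f} | OUT={}

Merge at B3: OUT[B3] = IN[B0] ⊔ IN[B4] = {a, b, d, e, f}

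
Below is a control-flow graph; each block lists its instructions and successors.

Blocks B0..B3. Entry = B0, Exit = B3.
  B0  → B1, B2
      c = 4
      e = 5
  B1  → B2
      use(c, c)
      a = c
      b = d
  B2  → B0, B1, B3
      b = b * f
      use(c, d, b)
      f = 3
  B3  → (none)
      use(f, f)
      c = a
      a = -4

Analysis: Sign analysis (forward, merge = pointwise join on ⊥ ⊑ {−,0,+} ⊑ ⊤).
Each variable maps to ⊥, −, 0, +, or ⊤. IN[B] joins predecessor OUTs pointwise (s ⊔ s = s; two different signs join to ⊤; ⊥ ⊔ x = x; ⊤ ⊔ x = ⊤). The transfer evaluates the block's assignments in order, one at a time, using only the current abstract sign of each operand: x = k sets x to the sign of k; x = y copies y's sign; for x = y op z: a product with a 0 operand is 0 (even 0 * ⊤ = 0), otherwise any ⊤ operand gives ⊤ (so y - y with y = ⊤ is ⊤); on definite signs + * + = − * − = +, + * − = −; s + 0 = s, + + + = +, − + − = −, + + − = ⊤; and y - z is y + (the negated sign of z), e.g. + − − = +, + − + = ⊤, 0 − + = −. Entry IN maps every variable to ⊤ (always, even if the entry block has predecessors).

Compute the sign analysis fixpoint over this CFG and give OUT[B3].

Fixpoint table:
  B0:   IN=(all ⊤)   OUT={c:+, e:+; rest ⊤}
  B1:   IN={c:+, e:+; rest ⊤}   OUT={a:+, c:+, e:+; rest ⊤}
  B2:   IN={c:+, e:+; rest ⊤}   OUT={c:+, e:+, f:+; rest ⊤}
  B3:   IN={c:+, e:+, f:+; rest ⊤}   OUT={a:-, e:+, f:+; rest ⊤}

Merge at B3: IN[B3] = OUT[B2] = {a: ⊤, b: ⊤, c: +, d: ⊤, e: +, f: +}
Applying B3's transfer function to that IN value gives OUT[B3] (row B3 above).

Answer: {a: -, b: ⊤, c: ⊤, d: ⊤, e: +, f: +}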